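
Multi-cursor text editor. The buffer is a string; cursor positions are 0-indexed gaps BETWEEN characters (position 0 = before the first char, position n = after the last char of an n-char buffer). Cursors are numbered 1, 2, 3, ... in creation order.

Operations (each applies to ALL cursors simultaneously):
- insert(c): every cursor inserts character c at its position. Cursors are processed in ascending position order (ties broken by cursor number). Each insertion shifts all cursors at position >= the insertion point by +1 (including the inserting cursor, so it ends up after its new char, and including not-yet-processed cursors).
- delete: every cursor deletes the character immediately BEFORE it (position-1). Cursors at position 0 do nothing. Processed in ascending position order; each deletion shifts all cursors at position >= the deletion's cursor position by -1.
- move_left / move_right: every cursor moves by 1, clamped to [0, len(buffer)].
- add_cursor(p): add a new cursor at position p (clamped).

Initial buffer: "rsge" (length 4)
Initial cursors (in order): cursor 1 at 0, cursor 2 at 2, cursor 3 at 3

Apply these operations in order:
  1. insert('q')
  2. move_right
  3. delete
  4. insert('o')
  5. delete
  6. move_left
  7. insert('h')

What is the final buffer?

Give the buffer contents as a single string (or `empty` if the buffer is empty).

Answer: hqshqhq

Derivation:
After op 1 (insert('q')): buffer="qrsqgqe" (len 7), cursors c1@1 c2@4 c3@6, authorship 1..2.3.
After op 2 (move_right): buffer="qrsqgqe" (len 7), cursors c1@2 c2@5 c3@7, authorship 1..2.3.
After op 3 (delete): buffer="qsqq" (len 4), cursors c1@1 c2@3 c3@4, authorship 1.23
After op 4 (insert('o')): buffer="qosqoqo" (len 7), cursors c1@2 c2@5 c3@7, authorship 11.2233
After op 5 (delete): buffer="qsqq" (len 4), cursors c1@1 c2@3 c3@4, authorship 1.23
After op 6 (move_left): buffer="qsqq" (len 4), cursors c1@0 c2@2 c3@3, authorship 1.23
After op 7 (insert('h')): buffer="hqshqhq" (len 7), cursors c1@1 c2@4 c3@6, authorship 11.2233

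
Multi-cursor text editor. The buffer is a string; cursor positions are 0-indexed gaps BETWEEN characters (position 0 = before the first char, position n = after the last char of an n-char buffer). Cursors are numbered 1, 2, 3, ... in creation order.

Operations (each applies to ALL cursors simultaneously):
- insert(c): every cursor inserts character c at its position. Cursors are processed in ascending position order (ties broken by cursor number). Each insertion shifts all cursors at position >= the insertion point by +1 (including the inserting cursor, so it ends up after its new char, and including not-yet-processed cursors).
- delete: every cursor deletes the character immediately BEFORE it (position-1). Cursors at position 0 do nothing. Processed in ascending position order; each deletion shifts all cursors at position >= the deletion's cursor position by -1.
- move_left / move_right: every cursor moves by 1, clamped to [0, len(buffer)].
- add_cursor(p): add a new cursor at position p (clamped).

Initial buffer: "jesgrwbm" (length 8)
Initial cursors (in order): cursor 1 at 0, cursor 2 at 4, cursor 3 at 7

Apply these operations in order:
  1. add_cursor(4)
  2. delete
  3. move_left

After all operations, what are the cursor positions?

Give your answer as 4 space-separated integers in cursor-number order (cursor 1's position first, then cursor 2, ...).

Answer: 0 1 3 1

Derivation:
After op 1 (add_cursor(4)): buffer="jesgrwbm" (len 8), cursors c1@0 c2@4 c4@4 c3@7, authorship ........
After op 2 (delete): buffer="jerwm" (len 5), cursors c1@0 c2@2 c4@2 c3@4, authorship .....
After op 3 (move_left): buffer="jerwm" (len 5), cursors c1@0 c2@1 c4@1 c3@3, authorship .....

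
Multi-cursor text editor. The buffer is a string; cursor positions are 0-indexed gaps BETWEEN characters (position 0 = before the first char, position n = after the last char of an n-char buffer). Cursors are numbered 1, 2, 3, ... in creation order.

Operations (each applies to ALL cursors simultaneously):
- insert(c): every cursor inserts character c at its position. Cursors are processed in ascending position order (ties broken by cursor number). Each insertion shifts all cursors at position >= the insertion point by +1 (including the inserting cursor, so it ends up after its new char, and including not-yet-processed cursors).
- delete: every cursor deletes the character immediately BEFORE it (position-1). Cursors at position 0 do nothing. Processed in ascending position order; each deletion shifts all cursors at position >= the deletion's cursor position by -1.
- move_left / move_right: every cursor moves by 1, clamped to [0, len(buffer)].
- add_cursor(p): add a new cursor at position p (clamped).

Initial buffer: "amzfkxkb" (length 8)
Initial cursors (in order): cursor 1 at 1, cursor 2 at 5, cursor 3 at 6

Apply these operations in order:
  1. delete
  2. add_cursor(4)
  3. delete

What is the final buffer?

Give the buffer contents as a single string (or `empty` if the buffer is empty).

Answer: mb

Derivation:
After op 1 (delete): buffer="mzfkb" (len 5), cursors c1@0 c2@3 c3@3, authorship .....
After op 2 (add_cursor(4)): buffer="mzfkb" (len 5), cursors c1@0 c2@3 c3@3 c4@4, authorship .....
After op 3 (delete): buffer="mb" (len 2), cursors c1@0 c2@1 c3@1 c4@1, authorship ..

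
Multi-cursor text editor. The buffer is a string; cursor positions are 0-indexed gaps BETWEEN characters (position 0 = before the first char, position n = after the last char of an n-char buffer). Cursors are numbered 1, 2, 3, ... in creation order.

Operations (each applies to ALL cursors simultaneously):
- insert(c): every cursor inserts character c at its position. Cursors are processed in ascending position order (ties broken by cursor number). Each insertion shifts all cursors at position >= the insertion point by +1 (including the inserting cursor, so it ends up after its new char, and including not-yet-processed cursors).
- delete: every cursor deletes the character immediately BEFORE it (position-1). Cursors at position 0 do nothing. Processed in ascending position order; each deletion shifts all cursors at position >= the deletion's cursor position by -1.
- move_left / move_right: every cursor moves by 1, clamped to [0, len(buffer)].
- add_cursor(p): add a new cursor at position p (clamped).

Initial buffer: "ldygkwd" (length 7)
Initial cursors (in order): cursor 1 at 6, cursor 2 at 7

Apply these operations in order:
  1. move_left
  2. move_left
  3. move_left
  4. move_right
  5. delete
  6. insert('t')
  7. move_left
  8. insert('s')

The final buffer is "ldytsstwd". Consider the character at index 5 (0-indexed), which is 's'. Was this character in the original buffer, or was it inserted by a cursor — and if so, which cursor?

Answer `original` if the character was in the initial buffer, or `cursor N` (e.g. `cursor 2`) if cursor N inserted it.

After op 1 (move_left): buffer="ldygkwd" (len 7), cursors c1@5 c2@6, authorship .......
After op 2 (move_left): buffer="ldygkwd" (len 7), cursors c1@4 c2@5, authorship .......
After op 3 (move_left): buffer="ldygkwd" (len 7), cursors c1@3 c2@4, authorship .......
After op 4 (move_right): buffer="ldygkwd" (len 7), cursors c1@4 c2@5, authorship .......
After op 5 (delete): buffer="ldywd" (len 5), cursors c1@3 c2@3, authorship .....
After op 6 (insert('t')): buffer="ldyttwd" (len 7), cursors c1@5 c2@5, authorship ...12..
After op 7 (move_left): buffer="ldyttwd" (len 7), cursors c1@4 c2@4, authorship ...12..
After op 8 (insert('s')): buffer="ldytsstwd" (len 9), cursors c1@6 c2@6, authorship ...1122..
Authorship (.=original, N=cursor N): . . . 1 1 2 2 . .
Index 5: author = 2

Answer: cursor 2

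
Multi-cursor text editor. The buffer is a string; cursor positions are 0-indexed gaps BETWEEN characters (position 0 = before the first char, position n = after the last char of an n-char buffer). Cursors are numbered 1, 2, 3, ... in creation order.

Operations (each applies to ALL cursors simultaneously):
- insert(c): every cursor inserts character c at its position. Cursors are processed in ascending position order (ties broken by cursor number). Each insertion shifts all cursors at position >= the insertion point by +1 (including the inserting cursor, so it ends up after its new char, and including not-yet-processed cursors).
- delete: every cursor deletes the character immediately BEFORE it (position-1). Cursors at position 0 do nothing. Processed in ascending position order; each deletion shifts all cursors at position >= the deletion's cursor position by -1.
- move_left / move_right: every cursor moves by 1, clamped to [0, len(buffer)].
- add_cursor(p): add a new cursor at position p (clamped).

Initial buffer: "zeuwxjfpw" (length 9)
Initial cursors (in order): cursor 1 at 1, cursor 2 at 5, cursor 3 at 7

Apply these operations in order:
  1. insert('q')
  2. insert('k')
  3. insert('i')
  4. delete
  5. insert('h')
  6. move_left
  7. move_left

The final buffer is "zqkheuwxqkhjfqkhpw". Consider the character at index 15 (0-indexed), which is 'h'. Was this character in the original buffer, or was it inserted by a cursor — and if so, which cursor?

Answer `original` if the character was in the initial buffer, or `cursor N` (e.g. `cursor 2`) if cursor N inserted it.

After op 1 (insert('q')): buffer="zqeuwxqjfqpw" (len 12), cursors c1@2 c2@7 c3@10, authorship .1....2..3..
After op 2 (insert('k')): buffer="zqkeuwxqkjfqkpw" (len 15), cursors c1@3 c2@9 c3@13, authorship .11....22..33..
After op 3 (insert('i')): buffer="zqkieuwxqkijfqkipw" (len 18), cursors c1@4 c2@11 c3@16, authorship .111....222..333..
After op 4 (delete): buffer="zqkeuwxqkjfqkpw" (len 15), cursors c1@3 c2@9 c3@13, authorship .11....22..33..
After op 5 (insert('h')): buffer="zqkheuwxqkhjfqkhpw" (len 18), cursors c1@4 c2@11 c3@16, authorship .111....222..333..
After op 6 (move_left): buffer="zqkheuwxqkhjfqkhpw" (len 18), cursors c1@3 c2@10 c3@15, authorship .111....222..333..
After op 7 (move_left): buffer="zqkheuwxqkhjfqkhpw" (len 18), cursors c1@2 c2@9 c3@14, authorship .111....222..333..
Authorship (.=original, N=cursor N): . 1 1 1 . . . . 2 2 2 . . 3 3 3 . .
Index 15: author = 3

Answer: cursor 3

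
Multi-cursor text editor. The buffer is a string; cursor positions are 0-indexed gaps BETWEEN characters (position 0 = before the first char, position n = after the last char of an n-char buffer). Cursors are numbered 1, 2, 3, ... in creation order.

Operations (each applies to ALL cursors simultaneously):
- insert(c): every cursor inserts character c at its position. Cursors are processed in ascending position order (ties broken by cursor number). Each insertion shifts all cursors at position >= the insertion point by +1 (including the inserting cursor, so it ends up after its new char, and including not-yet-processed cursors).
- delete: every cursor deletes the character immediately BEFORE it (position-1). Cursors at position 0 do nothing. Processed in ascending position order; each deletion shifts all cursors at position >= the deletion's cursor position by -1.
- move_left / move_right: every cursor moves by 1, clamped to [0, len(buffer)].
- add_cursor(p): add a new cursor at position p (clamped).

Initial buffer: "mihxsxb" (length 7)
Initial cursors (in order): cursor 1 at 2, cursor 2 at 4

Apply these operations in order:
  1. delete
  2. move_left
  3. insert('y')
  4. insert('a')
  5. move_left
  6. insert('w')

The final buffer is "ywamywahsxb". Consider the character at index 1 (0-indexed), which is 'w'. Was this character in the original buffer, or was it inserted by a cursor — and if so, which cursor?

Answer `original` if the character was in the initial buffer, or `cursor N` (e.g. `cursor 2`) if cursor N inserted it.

After op 1 (delete): buffer="mhsxb" (len 5), cursors c1@1 c2@2, authorship .....
After op 2 (move_left): buffer="mhsxb" (len 5), cursors c1@0 c2@1, authorship .....
After op 3 (insert('y')): buffer="ymyhsxb" (len 7), cursors c1@1 c2@3, authorship 1.2....
After op 4 (insert('a')): buffer="yamyahsxb" (len 9), cursors c1@2 c2@5, authorship 11.22....
After op 5 (move_left): buffer="yamyahsxb" (len 9), cursors c1@1 c2@4, authorship 11.22....
After op 6 (insert('w')): buffer="ywamywahsxb" (len 11), cursors c1@2 c2@6, authorship 111.222....
Authorship (.=original, N=cursor N): 1 1 1 . 2 2 2 . . . .
Index 1: author = 1

Answer: cursor 1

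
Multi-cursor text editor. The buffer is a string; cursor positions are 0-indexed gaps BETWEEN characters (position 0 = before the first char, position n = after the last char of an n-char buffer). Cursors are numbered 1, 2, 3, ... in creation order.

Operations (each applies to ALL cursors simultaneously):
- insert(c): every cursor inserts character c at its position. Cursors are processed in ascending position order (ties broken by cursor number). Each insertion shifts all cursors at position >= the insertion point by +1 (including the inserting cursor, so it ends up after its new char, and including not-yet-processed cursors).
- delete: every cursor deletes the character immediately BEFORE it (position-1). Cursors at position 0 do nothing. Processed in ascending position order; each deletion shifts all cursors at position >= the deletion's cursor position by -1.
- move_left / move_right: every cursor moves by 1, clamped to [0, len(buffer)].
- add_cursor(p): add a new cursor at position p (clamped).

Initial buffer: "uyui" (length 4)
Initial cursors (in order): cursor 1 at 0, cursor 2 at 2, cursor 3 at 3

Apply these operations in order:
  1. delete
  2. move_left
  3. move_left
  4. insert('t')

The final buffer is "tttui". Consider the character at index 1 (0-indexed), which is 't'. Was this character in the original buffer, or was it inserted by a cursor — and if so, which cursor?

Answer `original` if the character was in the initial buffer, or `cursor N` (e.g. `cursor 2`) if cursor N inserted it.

Answer: cursor 2

Derivation:
After op 1 (delete): buffer="ui" (len 2), cursors c1@0 c2@1 c3@1, authorship ..
After op 2 (move_left): buffer="ui" (len 2), cursors c1@0 c2@0 c3@0, authorship ..
After op 3 (move_left): buffer="ui" (len 2), cursors c1@0 c2@0 c3@0, authorship ..
After op 4 (insert('t')): buffer="tttui" (len 5), cursors c1@3 c2@3 c3@3, authorship 123..
Authorship (.=original, N=cursor N): 1 2 3 . .
Index 1: author = 2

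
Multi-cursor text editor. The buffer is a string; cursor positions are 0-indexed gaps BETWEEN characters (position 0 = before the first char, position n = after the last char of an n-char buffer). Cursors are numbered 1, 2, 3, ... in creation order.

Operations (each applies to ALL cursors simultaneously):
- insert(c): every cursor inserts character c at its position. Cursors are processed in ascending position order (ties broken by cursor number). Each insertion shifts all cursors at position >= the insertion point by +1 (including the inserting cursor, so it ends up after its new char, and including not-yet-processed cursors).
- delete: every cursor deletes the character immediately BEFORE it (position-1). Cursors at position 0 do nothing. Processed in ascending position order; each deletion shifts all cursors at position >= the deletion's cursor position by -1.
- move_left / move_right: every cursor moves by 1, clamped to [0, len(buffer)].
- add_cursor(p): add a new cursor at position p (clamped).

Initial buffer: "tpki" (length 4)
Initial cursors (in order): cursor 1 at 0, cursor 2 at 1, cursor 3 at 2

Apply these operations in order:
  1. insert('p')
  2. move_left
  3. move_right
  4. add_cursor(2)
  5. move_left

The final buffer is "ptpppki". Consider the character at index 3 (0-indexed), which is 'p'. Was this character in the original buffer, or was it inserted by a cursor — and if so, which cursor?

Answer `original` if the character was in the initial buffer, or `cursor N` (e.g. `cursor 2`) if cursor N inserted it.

Answer: original

Derivation:
After op 1 (insert('p')): buffer="ptpppki" (len 7), cursors c1@1 c2@3 c3@5, authorship 1.2.3..
After op 2 (move_left): buffer="ptpppki" (len 7), cursors c1@0 c2@2 c3@4, authorship 1.2.3..
After op 3 (move_right): buffer="ptpppki" (len 7), cursors c1@1 c2@3 c3@5, authorship 1.2.3..
After op 4 (add_cursor(2)): buffer="ptpppki" (len 7), cursors c1@1 c4@2 c2@3 c3@5, authorship 1.2.3..
After op 5 (move_left): buffer="ptpppki" (len 7), cursors c1@0 c4@1 c2@2 c3@4, authorship 1.2.3..
Authorship (.=original, N=cursor N): 1 . 2 . 3 . .
Index 3: author = original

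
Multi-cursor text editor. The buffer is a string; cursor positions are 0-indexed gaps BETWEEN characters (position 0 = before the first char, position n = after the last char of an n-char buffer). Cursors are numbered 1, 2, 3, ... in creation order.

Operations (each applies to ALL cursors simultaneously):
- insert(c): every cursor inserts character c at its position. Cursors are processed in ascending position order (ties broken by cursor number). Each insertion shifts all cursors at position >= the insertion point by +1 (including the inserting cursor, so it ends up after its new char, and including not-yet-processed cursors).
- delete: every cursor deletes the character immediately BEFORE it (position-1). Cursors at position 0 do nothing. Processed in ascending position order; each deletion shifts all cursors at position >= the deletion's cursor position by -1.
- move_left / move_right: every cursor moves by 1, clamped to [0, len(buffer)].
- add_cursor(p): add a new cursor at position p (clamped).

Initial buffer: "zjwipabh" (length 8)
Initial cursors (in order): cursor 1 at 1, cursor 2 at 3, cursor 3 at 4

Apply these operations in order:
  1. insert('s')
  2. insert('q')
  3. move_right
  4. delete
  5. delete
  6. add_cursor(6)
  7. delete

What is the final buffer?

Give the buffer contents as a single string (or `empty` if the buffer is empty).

Answer: zwbh

Derivation:
After op 1 (insert('s')): buffer="zsjwsispabh" (len 11), cursors c1@2 c2@5 c3@7, authorship .1..2.3....
After op 2 (insert('q')): buffer="zsqjwsqisqpabh" (len 14), cursors c1@3 c2@7 c3@10, authorship .11..22.33....
After op 3 (move_right): buffer="zsqjwsqisqpabh" (len 14), cursors c1@4 c2@8 c3@11, authorship .11..22.33....
After op 4 (delete): buffer="zsqwsqsqabh" (len 11), cursors c1@3 c2@6 c3@8, authorship .11.2233...
After op 5 (delete): buffer="zswssabh" (len 8), cursors c1@2 c2@4 c3@5, authorship .1.23...
After op 6 (add_cursor(6)): buffer="zswssabh" (len 8), cursors c1@2 c2@4 c3@5 c4@6, authorship .1.23...
After op 7 (delete): buffer="zwbh" (len 4), cursors c1@1 c2@2 c3@2 c4@2, authorship ....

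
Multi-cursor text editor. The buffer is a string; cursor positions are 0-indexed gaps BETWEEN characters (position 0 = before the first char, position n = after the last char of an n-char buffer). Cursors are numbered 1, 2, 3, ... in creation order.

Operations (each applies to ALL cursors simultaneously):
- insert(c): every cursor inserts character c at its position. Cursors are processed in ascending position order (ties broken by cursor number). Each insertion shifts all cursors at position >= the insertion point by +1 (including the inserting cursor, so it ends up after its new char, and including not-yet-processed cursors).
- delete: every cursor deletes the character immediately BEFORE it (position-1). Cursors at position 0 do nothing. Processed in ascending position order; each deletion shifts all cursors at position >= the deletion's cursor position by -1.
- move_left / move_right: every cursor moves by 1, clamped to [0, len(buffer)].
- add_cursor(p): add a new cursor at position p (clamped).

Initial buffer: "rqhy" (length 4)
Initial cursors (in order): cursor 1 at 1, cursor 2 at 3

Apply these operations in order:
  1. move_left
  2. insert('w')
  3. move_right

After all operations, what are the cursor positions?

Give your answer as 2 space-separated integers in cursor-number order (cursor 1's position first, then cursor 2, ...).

After op 1 (move_left): buffer="rqhy" (len 4), cursors c1@0 c2@2, authorship ....
After op 2 (insert('w')): buffer="wrqwhy" (len 6), cursors c1@1 c2@4, authorship 1..2..
After op 3 (move_right): buffer="wrqwhy" (len 6), cursors c1@2 c2@5, authorship 1..2..

Answer: 2 5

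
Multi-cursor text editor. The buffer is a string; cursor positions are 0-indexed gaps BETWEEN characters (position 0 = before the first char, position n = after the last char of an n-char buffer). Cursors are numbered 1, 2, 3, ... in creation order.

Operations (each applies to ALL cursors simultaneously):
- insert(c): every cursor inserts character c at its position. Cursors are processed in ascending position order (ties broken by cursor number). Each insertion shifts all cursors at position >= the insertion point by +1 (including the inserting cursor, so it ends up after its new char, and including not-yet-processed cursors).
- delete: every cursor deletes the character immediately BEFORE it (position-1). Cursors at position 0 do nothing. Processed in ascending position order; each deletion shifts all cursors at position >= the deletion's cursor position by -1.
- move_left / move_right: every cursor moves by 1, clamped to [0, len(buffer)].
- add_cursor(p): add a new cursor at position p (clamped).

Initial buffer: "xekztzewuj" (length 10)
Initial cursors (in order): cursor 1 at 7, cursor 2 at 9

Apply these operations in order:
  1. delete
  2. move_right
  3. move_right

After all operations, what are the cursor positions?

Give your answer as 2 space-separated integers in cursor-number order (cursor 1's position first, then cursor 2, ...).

After op 1 (delete): buffer="xekztzwj" (len 8), cursors c1@6 c2@7, authorship ........
After op 2 (move_right): buffer="xekztzwj" (len 8), cursors c1@7 c2@8, authorship ........
After op 3 (move_right): buffer="xekztzwj" (len 8), cursors c1@8 c2@8, authorship ........

Answer: 8 8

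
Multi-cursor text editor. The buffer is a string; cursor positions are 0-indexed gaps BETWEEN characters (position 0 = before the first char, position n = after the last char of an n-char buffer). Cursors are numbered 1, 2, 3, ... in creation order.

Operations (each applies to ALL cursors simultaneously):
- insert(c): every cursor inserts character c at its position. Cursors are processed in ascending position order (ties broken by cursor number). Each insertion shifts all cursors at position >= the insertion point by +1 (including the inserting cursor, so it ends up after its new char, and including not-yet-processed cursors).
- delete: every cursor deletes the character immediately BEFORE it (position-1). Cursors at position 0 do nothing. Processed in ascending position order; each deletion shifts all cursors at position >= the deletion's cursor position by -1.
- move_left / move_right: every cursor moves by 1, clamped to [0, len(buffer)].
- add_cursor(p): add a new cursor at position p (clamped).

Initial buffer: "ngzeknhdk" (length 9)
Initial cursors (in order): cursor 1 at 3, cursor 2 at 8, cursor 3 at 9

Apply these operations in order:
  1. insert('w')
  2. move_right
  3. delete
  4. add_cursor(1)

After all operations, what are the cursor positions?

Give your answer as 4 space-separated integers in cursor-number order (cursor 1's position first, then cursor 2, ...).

After op 1 (insert('w')): buffer="ngzweknhdwkw" (len 12), cursors c1@4 c2@10 c3@12, authorship ...1.....2.3
After op 2 (move_right): buffer="ngzweknhdwkw" (len 12), cursors c1@5 c2@11 c3@12, authorship ...1.....2.3
After op 3 (delete): buffer="ngzwknhdw" (len 9), cursors c1@4 c2@9 c3@9, authorship ...1....2
After op 4 (add_cursor(1)): buffer="ngzwknhdw" (len 9), cursors c4@1 c1@4 c2@9 c3@9, authorship ...1....2

Answer: 4 9 9 1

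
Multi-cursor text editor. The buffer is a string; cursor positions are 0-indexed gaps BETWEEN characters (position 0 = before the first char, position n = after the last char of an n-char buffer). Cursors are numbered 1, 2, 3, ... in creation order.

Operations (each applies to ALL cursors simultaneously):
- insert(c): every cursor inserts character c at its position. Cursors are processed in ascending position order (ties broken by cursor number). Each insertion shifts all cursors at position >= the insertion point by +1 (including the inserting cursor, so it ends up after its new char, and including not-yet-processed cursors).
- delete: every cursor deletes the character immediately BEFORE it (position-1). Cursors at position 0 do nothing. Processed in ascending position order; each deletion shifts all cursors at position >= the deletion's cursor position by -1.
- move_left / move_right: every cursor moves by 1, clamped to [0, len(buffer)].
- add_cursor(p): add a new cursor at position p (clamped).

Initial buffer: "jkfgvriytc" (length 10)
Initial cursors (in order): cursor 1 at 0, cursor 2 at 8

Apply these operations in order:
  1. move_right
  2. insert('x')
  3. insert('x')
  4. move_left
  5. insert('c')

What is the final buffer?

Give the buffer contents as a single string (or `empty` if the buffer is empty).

Answer: jxcxkfgvriytxcxc

Derivation:
After op 1 (move_right): buffer="jkfgvriytc" (len 10), cursors c1@1 c2@9, authorship ..........
After op 2 (insert('x')): buffer="jxkfgvriytxc" (len 12), cursors c1@2 c2@11, authorship .1........2.
After op 3 (insert('x')): buffer="jxxkfgvriytxxc" (len 14), cursors c1@3 c2@13, authorship .11........22.
After op 4 (move_left): buffer="jxxkfgvriytxxc" (len 14), cursors c1@2 c2@12, authorship .11........22.
After op 5 (insert('c')): buffer="jxcxkfgvriytxcxc" (len 16), cursors c1@3 c2@14, authorship .111........222.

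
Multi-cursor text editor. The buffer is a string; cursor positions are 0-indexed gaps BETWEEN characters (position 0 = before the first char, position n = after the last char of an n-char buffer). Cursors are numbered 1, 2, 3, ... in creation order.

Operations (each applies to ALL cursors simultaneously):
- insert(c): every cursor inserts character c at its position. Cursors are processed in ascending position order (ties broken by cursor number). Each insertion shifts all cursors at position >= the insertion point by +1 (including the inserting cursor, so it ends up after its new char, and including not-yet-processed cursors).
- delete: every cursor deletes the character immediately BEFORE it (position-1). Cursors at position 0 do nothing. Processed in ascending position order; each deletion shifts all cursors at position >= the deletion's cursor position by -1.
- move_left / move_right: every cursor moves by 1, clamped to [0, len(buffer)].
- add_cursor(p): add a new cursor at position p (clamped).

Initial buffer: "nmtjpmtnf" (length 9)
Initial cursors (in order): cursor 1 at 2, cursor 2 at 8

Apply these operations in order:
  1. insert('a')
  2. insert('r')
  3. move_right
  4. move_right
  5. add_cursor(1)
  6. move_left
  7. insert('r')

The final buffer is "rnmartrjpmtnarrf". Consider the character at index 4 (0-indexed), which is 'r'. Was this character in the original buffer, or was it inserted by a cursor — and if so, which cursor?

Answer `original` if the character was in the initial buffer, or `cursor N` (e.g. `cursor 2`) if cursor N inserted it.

Answer: cursor 1

Derivation:
After op 1 (insert('a')): buffer="nmatjpmtnaf" (len 11), cursors c1@3 c2@10, authorship ..1......2.
After op 2 (insert('r')): buffer="nmartjpmtnarf" (len 13), cursors c1@4 c2@12, authorship ..11......22.
After op 3 (move_right): buffer="nmartjpmtnarf" (len 13), cursors c1@5 c2@13, authorship ..11......22.
After op 4 (move_right): buffer="nmartjpmtnarf" (len 13), cursors c1@6 c2@13, authorship ..11......22.
After op 5 (add_cursor(1)): buffer="nmartjpmtnarf" (len 13), cursors c3@1 c1@6 c2@13, authorship ..11......22.
After op 6 (move_left): buffer="nmartjpmtnarf" (len 13), cursors c3@0 c1@5 c2@12, authorship ..11......22.
After op 7 (insert('r')): buffer="rnmartrjpmtnarrf" (len 16), cursors c3@1 c1@7 c2@15, authorship 3..11.1.....222.
Authorship (.=original, N=cursor N): 3 . . 1 1 . 1 . . . . . 2 2 2 .
Index 4: author = 1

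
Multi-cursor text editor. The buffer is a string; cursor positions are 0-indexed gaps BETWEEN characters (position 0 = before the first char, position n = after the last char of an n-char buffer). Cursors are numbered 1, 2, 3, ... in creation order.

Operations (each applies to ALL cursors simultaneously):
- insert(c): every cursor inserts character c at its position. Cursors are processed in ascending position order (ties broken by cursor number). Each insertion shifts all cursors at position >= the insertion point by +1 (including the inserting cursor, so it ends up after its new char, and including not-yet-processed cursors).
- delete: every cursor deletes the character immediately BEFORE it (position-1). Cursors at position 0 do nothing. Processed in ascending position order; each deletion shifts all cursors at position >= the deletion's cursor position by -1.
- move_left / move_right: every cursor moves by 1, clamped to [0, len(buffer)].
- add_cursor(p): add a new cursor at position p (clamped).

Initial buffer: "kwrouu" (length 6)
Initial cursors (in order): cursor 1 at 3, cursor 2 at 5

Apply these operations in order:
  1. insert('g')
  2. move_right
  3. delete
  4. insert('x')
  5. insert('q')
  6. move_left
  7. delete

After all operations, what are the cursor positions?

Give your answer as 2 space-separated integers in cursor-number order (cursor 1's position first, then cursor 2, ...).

Answer: 4 7

Derivation:
After op 1 (insert('g')): buffer="kwrgougu" (len 8), cursors c1@4 c2@7, authorship ...1..2.
After op 2 (move_right): buffer="kwrgougu" (len 8), cursors c1@5 c2@8, authorship ...1..2.
After op 3 (delete): buffer="kwrgug" (len 6), cursors c1@4 c2@6, authorship ...1.2
After op 4 (insert('x')): buffer="kwrgxugx" (len 8), cursors c1@5 c2@8, authorship ...11.22
After op 5 (insert('q')): buffer="kwrgxqugxq" (len 10), cursors c1@6 c2@10, authorship ...111.222
After op 6 (move_left): buffer="kwrgxqugxq" (len 10), cursors c1@5 c2@9, authorship ...111.222
After op 7 (delete): buffer="kwrgqugq" (len 8), cursors c1@4 c2@7, authorship ...11.22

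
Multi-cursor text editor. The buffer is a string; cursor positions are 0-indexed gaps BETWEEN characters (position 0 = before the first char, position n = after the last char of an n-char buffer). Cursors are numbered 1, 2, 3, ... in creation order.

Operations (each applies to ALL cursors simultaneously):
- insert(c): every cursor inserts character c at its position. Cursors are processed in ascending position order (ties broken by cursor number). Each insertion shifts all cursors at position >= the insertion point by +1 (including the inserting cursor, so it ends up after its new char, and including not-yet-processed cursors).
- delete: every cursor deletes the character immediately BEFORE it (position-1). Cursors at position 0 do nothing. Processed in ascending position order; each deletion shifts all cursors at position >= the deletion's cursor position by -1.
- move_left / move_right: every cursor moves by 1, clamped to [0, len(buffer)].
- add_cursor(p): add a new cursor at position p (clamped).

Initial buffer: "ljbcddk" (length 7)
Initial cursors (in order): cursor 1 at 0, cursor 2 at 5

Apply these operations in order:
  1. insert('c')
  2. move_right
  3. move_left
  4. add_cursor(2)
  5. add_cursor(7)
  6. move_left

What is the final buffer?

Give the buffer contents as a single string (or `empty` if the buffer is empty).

Answer: cljbcdcdk

Derivation:
After op 1 (insert('c')): buffer="cljbcdcdk" (len 9), cursors c1@1 c2@7, authorship 1.....2..
After op 2 (move_right): buffer="cljbcdcdk" (len 9), cursors c1@2 c2@8, authorship 1.....2..
After op 3 (move_left): buffer="cljbcdcdk" (len 9), cursors c1@1 c2@7, authorship 1.....2..
After op 4 (add_cursor(2)): buffer="cljbcdcdk" (len 9), cursors c1@1 c3@2 c2@7, authorship 1.....2..
After op 5 (add_cursor(7)): buffer="cljbcdcdk" (len 9), cursors c1@1 c3@2 c2@7 c4@7, authorship 1.....2..
After op 6 (move_left): buffer="cljbcdcdk" (len 9), cursors c1@0 c3@1 c2@6 c4@6, authorship 1.....2..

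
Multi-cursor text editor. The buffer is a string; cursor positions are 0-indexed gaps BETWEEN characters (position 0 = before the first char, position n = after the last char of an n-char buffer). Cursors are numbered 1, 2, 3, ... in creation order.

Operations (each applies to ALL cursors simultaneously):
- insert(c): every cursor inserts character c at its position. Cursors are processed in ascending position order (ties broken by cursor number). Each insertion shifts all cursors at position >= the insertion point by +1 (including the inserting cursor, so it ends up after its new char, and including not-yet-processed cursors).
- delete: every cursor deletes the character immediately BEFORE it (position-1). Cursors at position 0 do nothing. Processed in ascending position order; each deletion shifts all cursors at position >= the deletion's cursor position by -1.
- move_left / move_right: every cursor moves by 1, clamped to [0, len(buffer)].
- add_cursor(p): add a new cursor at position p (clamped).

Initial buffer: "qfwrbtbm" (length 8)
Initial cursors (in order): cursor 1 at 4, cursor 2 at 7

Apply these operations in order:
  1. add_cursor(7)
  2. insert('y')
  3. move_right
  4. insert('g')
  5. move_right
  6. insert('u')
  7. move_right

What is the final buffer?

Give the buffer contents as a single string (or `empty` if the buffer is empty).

After op 1 (add_cursor(7)): buffer="qfwrbtbm" (len 8), cursors c1@4 c2@7 c3@7, authorship ........
After op 2 (insert('y')): buffer="qfwrybtbyym" (len 11), cursors c1@5 c2@10 c3@10, authorship ....1...23.
After op 3 (move_right): buffer="qfwrybtbyym" (len 11), cursors c1@6 c2@11 c3@11, authorship ....1...23.
After op 4 (insert('g')): buffer="qfwrybgtbyymgg" (len 14), cursors c1@7 c2@14 c3@14, authorship ....1.1..23.23
After op 5 (move_right): buffer="qfwrybgtbyymgg" (len 14), cursors c1@8 c2@14 c3@14, authorship ....1.1..23.23
After op 6 (insert('u')): buffer="qfwrybgtubyymgguu" (len 17), cursors c1@9 c2@17 c3@17, authorship ....1.1.1.23.2323
After op 7 (move_right): buffer="qfwrybgtubyymgguu" (len 17), cursors c1@10 c2@17 c3@17, authorship ....1.1.1.23.2323

Answer: qfwrybgtubyymgguu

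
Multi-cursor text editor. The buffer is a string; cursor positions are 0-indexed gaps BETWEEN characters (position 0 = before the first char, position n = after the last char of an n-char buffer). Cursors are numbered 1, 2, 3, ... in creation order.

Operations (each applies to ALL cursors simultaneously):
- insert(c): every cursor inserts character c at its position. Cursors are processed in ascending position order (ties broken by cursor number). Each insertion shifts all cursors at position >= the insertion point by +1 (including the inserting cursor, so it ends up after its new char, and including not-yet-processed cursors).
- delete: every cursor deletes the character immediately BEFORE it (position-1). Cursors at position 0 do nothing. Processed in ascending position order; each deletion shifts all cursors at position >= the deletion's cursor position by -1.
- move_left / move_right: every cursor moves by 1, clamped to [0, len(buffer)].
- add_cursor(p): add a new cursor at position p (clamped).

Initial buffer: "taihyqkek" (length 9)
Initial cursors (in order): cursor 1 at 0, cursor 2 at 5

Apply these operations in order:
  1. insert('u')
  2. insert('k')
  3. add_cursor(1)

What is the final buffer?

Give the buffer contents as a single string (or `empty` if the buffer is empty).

Answer: uktaihyukqkek

Derivation:
After op 1 (insert('u')): buffer="utaihyuqkek" (len 11), cursors c1@1 c2@7, authorship 1.....2....
After op 2 (insert('k')): buffer="uktaihyukqkek" (len 13), cursors c1@2 c2@9, authorship 11.....22....
After op 3 (add_cursor(1)): buffer="uktaihyukqkek" (len 13), cursors c3@1 c1@2 c2@9, authorship 11.....22....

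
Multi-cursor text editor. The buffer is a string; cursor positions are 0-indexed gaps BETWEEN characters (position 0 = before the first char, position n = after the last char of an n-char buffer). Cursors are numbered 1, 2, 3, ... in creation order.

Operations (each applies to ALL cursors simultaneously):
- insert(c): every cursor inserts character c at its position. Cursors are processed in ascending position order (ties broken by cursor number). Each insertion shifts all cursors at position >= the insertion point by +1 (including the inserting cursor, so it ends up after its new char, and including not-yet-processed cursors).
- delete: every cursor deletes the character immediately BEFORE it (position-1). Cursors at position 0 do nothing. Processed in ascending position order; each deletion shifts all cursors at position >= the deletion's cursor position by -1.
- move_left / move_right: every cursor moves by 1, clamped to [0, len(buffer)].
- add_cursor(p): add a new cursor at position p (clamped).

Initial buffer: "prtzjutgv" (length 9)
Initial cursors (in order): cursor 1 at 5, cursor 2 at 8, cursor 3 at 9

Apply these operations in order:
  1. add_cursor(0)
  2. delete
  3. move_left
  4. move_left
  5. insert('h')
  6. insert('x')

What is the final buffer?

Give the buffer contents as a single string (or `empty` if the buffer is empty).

Answer: hxprhxtzhhxxut

Derivation:
After op 1 (add_cursor(0)): buffer="prtzjutgv" (len 9), cursors c4@0 c1@5 c2@8 c3@9, authorship .........
After op 2 (delete): buffer="prtzut" (len 6), cursors c4@0 c1@4 c2@6 c3@6, authorship ......
After op 3 (move_left): buffer="prtzut" (len 6), cursors c4@0 c1@3 c2@5 c3@5, authorship ......
After op 4 (move_left): buffer="prtzut" (len 6), cursors c4@0 c1@2 c2@4 c3@4, authorship ......
After op 5 (insert('h')): buffer="hprhtzhhut" (len 10), cursors c4@1 c1@4 c2@8 c3@8, authorship 4..1..23..
After op 6 (insert('x')): buffer="hxprhxtzhhxxut" (len 14), cursors c4@2 c1@6 c2@12 c3@12, authorship 44..11..2323..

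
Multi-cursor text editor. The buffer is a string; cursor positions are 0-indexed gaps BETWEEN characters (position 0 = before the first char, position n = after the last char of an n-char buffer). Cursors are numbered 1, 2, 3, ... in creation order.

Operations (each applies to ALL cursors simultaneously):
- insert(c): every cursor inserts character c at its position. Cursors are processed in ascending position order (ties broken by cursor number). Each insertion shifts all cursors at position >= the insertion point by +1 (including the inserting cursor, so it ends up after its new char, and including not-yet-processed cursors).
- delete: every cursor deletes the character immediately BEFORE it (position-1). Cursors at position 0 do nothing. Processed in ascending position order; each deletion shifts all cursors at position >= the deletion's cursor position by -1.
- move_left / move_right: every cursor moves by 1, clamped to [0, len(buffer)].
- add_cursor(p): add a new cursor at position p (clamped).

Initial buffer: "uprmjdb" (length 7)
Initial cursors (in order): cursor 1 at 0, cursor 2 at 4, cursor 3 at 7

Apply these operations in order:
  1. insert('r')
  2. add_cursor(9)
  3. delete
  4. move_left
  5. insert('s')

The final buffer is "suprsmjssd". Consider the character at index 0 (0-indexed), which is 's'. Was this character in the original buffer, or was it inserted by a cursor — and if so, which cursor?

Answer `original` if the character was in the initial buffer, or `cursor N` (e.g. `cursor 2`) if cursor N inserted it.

After op 1 (insert('r')): buffer="ruprmrjdbr" (len 10), cursors c1@1 c2@6 c3@10, authorship 1....2...3
After op 2 (add_cursor(9)): buffer="ruprmrjdbr" (len 10), cursors c1@1 c2@6 c4@9 c3@10, authorship 1....2...3
After op 3 (delete): buffer="uprmjd" (len 6), cursors c1@0 c2@4 c3@6 c4@6, authorship ......
After op 4 (move_left): buffer="uprmjd" (len 6), cursors c1@0 c2@3 c3@5 c4@5, authorship ......
After op 5 (insert('s')): buffer="suprsmjssd" (len 10), cursors c1@1 c2@5 c3@9 c4@9, authorship 1...2..34.
Authorship (.=original, N=cursor N): 1 . . . 2 . . 3 4 .
Index 0: author = 1

Answer: cursor 1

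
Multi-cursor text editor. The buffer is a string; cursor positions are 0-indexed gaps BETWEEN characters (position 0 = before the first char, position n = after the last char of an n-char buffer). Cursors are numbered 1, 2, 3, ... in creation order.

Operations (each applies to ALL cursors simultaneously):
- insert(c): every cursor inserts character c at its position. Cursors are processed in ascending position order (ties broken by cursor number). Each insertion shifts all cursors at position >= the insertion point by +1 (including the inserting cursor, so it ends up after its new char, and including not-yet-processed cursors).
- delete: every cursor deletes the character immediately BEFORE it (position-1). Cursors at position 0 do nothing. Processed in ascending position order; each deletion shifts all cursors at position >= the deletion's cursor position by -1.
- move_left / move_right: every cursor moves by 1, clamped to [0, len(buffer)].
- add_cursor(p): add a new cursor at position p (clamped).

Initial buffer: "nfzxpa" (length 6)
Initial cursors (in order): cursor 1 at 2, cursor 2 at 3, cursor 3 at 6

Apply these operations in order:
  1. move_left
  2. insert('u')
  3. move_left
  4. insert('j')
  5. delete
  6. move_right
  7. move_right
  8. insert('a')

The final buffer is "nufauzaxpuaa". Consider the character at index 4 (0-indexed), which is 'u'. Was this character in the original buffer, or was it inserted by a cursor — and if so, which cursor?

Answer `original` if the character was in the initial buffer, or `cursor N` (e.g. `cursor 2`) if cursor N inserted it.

Answer: cursor 2

Derivation:
After op 1 (move_left): buffer="nfzxpa" (len 6), cursors c1@1 c2@2 c3@5, authorship ......
After op 2 (insert('u')): buffer="nufuzxpua" (len 9), cursors c1@2 c2@4 c3@8, authorship .1.2...3.
After op 3 (move_left): buffer="nufuzxpua" (len 9), cursors c1@1 c2@3 c3@7, authorship .1.2...3.
After op 4 (insert('j')): buffer="njufjuzxpjua" (len 12), cursors c1@2 c2@5 c3@10, authorship .11.22...33.
After op 5 (delete): buffer="nufuzxpua" (len 9), cursors c1@1 c2@3 c3@7, authorship .1.2...3.
After op 6 (move_right): buffer="nufuzxpua" (len 9), cursors c1@2 c2@4 c3@8, authorship .1.2...3.
After op 7 (move_right): buffer="nufuzxpua" (len 9), cursors c1@3 c2@5 c3@9, authorship .1.2...3.
After op 8 (insert('a')): buffer="nufauzaxpuaa" (len 12), cursors c1@4 c2@7 c3@12, authorship .1.12.2..3.3
Authorship (.=original, N=cursor N): . 1 . 1 2 . 2 . . 3 . 3
Index 4: author = 2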